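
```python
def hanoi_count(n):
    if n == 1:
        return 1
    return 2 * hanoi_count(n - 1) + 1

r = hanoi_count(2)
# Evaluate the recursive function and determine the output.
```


hanoi_count(2)
= 2 * hanoi_count(1) + 1
Now compute bottom-up:
hanoi_count(1) = 1
hanoi_count(2) = 2 * 1 + 1 = 3
= 3


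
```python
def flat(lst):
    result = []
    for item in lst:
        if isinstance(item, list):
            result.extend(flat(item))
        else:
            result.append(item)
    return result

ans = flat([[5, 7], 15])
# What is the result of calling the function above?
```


flat([[5, 7], 15])
Processing each element:
  [5, 7] is a list -> flat recursively -> [5, 7]
  15 is not a list -> append 15
= [5, 7, 15]


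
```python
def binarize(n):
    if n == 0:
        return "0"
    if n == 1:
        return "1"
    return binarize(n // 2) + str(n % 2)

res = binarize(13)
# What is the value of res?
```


binarize(13)
= binarize(6) + "1"
= binarize(3) + "0" + "1"
= binarize(1) + "1" + "0" + "1"
= "1" + "1" + "0" + "1"
= "1101"


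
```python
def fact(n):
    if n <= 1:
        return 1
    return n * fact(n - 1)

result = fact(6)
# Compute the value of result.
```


fact(6)
= 6 * fact(5)
= 6 * 5 * fact(4)
= 6 * 5 * 4 * fact(3)
= 6 * 5 * 4 * 3 * fact(2)
= 6 * 5 * 4 * 3 * 2 * fact(1)
= 6 * 5 * 4 * 3 * 2 * 1
= 720


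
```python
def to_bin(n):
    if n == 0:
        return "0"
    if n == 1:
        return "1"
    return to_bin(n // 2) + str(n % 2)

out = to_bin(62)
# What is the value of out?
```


to_bin(62)
= to_bin(31) + "0"
= to_bin(15) + "1" + "0"
= to_bin(7) + "1" + "1" + "0"
= to_bin(3) + "1" + "1" + "1" + "0"
= to_bin(1) + "1" + "1" + "1" + "1" + "0"
= "1" + "1" + "1" + "1" + "1" + "0"
= "111110"


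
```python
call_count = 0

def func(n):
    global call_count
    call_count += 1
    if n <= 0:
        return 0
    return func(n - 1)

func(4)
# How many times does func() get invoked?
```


func(4) calls func(3) calls ... calls func(0)
Total calls: 4 + 1 (for base case) = 5


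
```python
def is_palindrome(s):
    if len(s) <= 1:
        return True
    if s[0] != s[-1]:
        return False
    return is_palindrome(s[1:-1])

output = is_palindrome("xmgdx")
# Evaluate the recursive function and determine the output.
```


is_palindrome("xmgdx")
"xmgdx": s[0]='x' == s[-1]='x' -> is_palindrome("mgd")
"mgd": s[0]='m' != s[-1]='d' -> False
= False


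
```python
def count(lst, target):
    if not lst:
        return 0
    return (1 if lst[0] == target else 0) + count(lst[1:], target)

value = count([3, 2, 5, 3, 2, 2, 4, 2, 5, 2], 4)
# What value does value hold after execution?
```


count([3, 2, 5, 3, 2, 2, 4, 2, 5, 2], 4)
lst[0]=3 != 4: 0 + count([2, 5, 3, 2, 2, 4, 2, 5, 2], 4)
lst[0]=2 != 4: 0 + count([5, 3, 2, 2, 4, 2, 5, 2], 4)
lst[0]=5 != 4: 0 + count([3, 2, 2, 4, 2, 5, 2], 4)
lst[0]=3 != 4: 0 + count([2, 2, 4, 2, 5, 2], 4)
lst[0]=2 != 4: 0 + count([2, 4, 2, 5, 2], 4)
lst[0]=2 != 4: 0 + count([4, 2, 5, 2], 4)
lst[0]=4 == 4: 1 + count([2, 5, 2], 4)
lst[0]=2 != 4: 0 + count([5, 2], 4)
lst[0]=5 != 4: 0 + count([2], 4)
lst[0]=2 != 4: 0 + count([], 4)
= 1


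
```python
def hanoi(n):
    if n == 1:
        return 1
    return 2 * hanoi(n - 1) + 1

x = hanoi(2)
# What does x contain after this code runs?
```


hanoi(2)
= 2 * hanoi(1) + 1
Now compute bottom-up:
hanoi(1) = 1
hanoi(2) = 2 * 1 + 1 = 3
= 3


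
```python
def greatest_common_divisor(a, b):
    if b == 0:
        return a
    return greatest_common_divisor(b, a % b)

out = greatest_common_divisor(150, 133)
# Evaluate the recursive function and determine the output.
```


greatest_common_divisor(150, 133)
= greatest_common_divisor(133, 150 % 133) = greatest_common_divisor(133, 17)
= greatest_common_divisor(17, 133 % 17) = greatest_common_divisor(17, 14)
= greatest_common_divisor(14, 17 % 14) = greatest_common_divisor(14, 3)
= greatest_common_divisor(3, 14 % 3) = greatest_common_divisor(3, 2)
= greatest_common_divisor(2, 3 % 2) = greatest_common_divisor(2, 1)
= greatest_common_divisor(1, 2 % 1) = greatest_common_divisor(1, 0)
b == 0, return a = 1


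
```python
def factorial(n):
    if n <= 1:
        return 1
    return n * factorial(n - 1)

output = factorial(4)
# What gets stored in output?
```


factorial(4)
= 4 * factorial(3)
= 4 * 3 * factorial(2)
= 4 * 3 * 2 * factorial(1)
= 4 * 3 * 2 * 1
= 24


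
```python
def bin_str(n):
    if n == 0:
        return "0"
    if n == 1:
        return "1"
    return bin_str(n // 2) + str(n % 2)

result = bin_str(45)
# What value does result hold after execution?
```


bin_str(45)
= bin_str(22) + "1"
= bin_str(11) + "0" + "1"
= bin_str(5) + "1" + "0" + "1"
= bin_str(2) + "1" + "1" + "0" + "1"
= bin_str(1) + "0" + "1" + "1" + "0" + "1"
= "1" + "0" + "1" + "1" + "0" + "1"
= "101101"


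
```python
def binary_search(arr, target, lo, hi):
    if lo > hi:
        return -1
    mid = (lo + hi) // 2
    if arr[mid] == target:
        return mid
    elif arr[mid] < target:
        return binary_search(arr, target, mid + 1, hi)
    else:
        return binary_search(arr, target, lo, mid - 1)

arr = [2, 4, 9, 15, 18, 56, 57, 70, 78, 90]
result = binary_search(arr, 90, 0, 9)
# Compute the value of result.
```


binary_search(arr, 90, 0, 9)
lo=0, hi=9, mid=4, arr[mid]=18
18 < 90, search right half
lo=5, hi=9, mid=7, arr[mid]=70
70 < 90, search right half
lo=8, hi=9, mid=8, arr[mid]=78
78 < 90, search right half
lo=9, hi=9, mid=9, arr[mid]=90
arr[9] == 90, found at index 9
= 9


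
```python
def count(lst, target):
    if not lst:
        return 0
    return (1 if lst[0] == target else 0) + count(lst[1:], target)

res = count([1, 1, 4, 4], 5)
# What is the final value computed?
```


count([1, 1, 4, 4], 5)
lst[0]=1 != 5: 0 + count([1, 4, 4], 5)
lst[0]=1 != 5: 0 + count([4, 4], 5)
lst[0]=4 != 5: 0 + count([4], 5)
lst[0]=4 != 5: 0 + count([], 5)
= 0


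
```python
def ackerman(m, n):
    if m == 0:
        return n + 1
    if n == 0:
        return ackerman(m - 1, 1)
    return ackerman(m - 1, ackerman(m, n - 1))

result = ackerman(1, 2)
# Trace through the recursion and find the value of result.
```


ackerman(1, 2)
= ackerman(0, ackerman(1, 1))
First compute ackerman(1, 1) = 3
= ackerman(0, 3)
= 4


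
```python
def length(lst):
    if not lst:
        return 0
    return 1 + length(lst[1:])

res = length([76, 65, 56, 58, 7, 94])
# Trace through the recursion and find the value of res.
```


length([76, 65, 56, 58, 7, 94])
= 1 + length([65, 56, 58, 7, 94])
= 1 + 1 + length([56, 58, 7, 94])
= 1 + 1 + 1 + length([58, 7, 94])
= 1 + 1 + 1 + 1 + length([7, 94])
= 1 + 1 + 1 + 1 + 1 + length([94])
= 1 + 1 + 1 + 1 + 1 + 1 + length([])
= 1 + 1 + 1 + 1 + 1 + 1 + 0
= 6


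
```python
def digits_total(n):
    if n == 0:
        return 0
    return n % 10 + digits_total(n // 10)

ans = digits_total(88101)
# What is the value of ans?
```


digits_total(88101)
= 1 + digits_total(8810)
= 1 + 0 + digits_total(881)
= 1 + 0 + 1 + digits_total(88)
= 1 + 0 + 1 + 8 + digits_total(8)
= 1 + 0 + 1 + 8 + 8 + digits_total(0)
= 1 + 0 + 1 + 8 + 8 + 0
= 18


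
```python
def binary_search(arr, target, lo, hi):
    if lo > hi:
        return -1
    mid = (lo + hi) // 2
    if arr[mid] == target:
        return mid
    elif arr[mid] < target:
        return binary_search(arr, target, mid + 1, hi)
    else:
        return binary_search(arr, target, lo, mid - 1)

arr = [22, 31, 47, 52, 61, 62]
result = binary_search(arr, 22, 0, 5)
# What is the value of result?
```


binary_search(arr, 22, 0, 5)
lo=0, hi=5, mid=2, arr[mid]=47
47 > 22, search left half
lo=0, hi=1, mid=0, arr[mid]=22
arr[0] == 22, found at index 0
= 0


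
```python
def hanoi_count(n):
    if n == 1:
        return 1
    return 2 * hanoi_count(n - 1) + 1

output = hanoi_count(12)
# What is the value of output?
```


hanoi_count(12)
= 2 * hanoi_count(11) + 1
= 2 * (2 * hanoi_count(10) + 1) + 1
= 2 * (2 * (2 * hanoi_count(9) + 1) + 1) + 1
= 2 * (2 * (2 * (2 * hanoi_count(8) + 1) + 1) + 1) + 1
= 2 * (2 * (2 * (2 * (2 * hanoi_count(7) + 1) + 1) + 1) + 1) + 1
= 2 * (2 * (2 * (2 * (2 * (2 * hanoi_count(6) + 1) + 1) + 1) + 1) + 1) + 1
= 2 * (2 * (2 * (2 * (2 * (2 * (2 * hanoi_count(5) + 1) + 1) + 1) + 1) + 1) + 1) + 1
= 2 * (2 * (2 * (2 * (2 * (2 * (2 * (2 * hanoi_count(4) + 1) + 1) + 1) + 1) + 1) + 1) + 1) + 1
= 2 * (2 * (2 * (2 * (2 * (2 * (2 * (2 * (2 * hanoi_count(3) + 1) + 1) + 1) + 1) + 1) + 1) + 1) + 1) + 1
= 2 * (2 * (2 * (2 * (2 * (2 * (2 * (2 * (2 * (2 * hanoi_count(2) + 1) + 1) + 1) + 1) + 1) + 1) + 1) + 1) + 1) + 1
= 2 * (2 * (2 * (2 * (2 * (2 * (2 * (2 * (2 * (2 * (2 * hanoi_count(1) + 1) + 1) + 1) + 1) + 1) + 1) + 1) + 1) + 1) + 1) + 1
Now compute bottom-up:
hanoi_count(1) = 1
hanoi_count(2) = 2 * 1 + 1 = 3
hanoi_count(3) = 2 * 3 + 1 = 7
hanoi_count(4) = 2 * 7 + 1 = 15
hanoi_count(5) = 2 * 15 + 1 = 31
hanoi_count(6) = 2 * 31 + 1 = 63
hanoi_count(7) = 2 * 63 + 1 = 127
hanoi_count(8) = 2 * 127 + 1 = 255
hanoi_count(9) = 2 * 255 + 1 = 511
hanoi_count(10) = 2 * 511 + 1 = 1023
hanoi_count(11) = 2 * 1023 + 1 = 2047
hanoi_count(12) = 2 * 2047 + 1 = 4095
= 4095


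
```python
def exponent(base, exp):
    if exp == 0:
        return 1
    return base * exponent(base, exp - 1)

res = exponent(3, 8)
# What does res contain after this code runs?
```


exponent(3, 8)
= 3 * exponent(3, 7)
= 3 * 3 * exponent(3, 6)
= 3 * 3 * 3 * exponent(3, 5)
= 3 * 3 * 3 * 3 * exponent(3, 4)
= 3 * 3 * 3 * 3 * 3 * exponent(3, 3)
= 3 * 3 * 3 * 3 * 3 * 3 * exponent(3, 2)
= 3 * 3 * 3 * 3 * 3 * 3 * 3 * exponent(3, 1)
= 3 * 3 * 3 * 3 * 3 * 3 * 3 * 3 * exponent(3, 0)
= 3 * 3 * 3 * 3 * 3 * 3 * 3 * 3 * 1
= 6561


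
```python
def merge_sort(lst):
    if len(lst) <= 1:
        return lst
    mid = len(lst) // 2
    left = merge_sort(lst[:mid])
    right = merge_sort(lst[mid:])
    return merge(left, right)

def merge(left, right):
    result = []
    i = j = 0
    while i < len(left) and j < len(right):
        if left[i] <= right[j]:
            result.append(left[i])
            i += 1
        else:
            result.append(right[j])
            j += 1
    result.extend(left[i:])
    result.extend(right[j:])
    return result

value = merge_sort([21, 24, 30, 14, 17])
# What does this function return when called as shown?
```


merge_sort([21, 24, 30, 14, 17])
Split into [21, 24] and [30, 14, 17]
Left sorted: [21, 24]
Right sorted: [14, 17, 30]
Merge [21, 24] and [14, 17, 30]
= [14, 17, 21, 24, 30]


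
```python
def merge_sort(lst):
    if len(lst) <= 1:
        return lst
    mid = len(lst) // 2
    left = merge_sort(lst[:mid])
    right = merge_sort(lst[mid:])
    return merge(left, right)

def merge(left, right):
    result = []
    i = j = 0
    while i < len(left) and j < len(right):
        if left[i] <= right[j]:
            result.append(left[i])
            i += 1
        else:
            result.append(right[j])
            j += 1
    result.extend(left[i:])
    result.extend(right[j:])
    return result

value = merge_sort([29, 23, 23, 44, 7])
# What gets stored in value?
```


merge_sort([29, 23, 23, 44, 7])
Split into [29, 23] and [23, 44, 7]
Left sorted: [23, 29]
Right sorted: [7, 23, 44]
Merge [23, 29] and [7, 23, 44]
= [7, 23, 23, 29, 44]


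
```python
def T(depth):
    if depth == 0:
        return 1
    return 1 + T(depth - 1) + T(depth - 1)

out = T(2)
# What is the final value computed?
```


T(2)
= 1 + T(1) + T(1)
= 1 + 2 * T(1)
T(k) = 2^(k+1) - 1
T(0) = 1
T(1) = 3
T(2) = 7
T(2) = 2^3 - 1 = 7


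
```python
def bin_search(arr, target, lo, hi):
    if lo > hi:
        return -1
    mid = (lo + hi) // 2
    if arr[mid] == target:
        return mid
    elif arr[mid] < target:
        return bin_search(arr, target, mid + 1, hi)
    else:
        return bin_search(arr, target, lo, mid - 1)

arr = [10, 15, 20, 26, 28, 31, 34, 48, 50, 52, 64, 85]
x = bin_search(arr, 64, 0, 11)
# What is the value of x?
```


bin_search(arr, 64, 0, 11)
lo=0, hi=11, mid=5, arr[mid]=31
31 < 64, search right half
lo=6, hi=11, mid=8, arr[mid]=50
50 < 64, search right half
lo=9, hi=11, mid=10, arr[mid]=64
arr[10] == 64, found at index 10
= 10


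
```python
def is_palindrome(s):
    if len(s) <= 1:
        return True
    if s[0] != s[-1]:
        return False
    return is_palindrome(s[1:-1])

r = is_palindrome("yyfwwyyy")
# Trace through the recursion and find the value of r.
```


is_palindrome("yyfwwyyy")
"yyfwwyyy": s[0]='y' == s[-1]='y' -> is_palindrome("yfwwyy")
"yfwwyy": s[0]='y' == s[-1]='y' -> is_palindrome("fwwy")
"fwwy": s[0]='f' != s[-1]='y' -> False
= False


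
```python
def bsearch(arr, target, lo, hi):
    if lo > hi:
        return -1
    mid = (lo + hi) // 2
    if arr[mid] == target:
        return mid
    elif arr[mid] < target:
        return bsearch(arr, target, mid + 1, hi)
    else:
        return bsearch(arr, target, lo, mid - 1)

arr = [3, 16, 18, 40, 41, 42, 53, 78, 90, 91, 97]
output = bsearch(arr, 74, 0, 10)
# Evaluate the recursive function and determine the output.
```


bsearch(arr, 74, 0, 10)
lo=0, hi=10, mid=5, arr[mid]=42
42 < 74, search right half
lo=6, hi=10, mid=8, arr[mid]=90
90 > 74, search left half
lo=6, hi=7, mid=6, arr[mid]=53
53 < 74, search right half
lo=7, hi=7, mid=7, arr[mid]=78
78 > 74, search left half
lo > hi, target not found, return -1
= -1


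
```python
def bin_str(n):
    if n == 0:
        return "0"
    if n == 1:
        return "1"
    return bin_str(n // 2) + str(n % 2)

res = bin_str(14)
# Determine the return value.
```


bin_str(14)
= bin_str(7) + "0"
= bin_str(3) + "1" + "0"
= bin_str(1) + "1" + "1" + "0"
= "1" + "1" + "1" + "0"
= "1110"


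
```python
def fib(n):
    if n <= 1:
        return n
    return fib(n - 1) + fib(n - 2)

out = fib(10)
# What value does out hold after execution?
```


fib(10)
= fib(9) + fib(8)
= (fib(8) + fib(7)) + fib(8)
Computing bottom-up: fib(0)=0, fib(1)=1, fib(2)=1, fib(3)=2, fib(4)=3, fib(5)=5, fib(6)=8, fib(7)=13, fib(8)=21, fib(9)=34, fib(10)=55
= 55


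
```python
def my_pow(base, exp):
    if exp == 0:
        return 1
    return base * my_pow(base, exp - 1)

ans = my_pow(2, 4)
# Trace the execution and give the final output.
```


my_pow(2, 4)
= 2 * my_pow(2, 3)
= 2 * 2 * my_pow(2, 2)
= 2 * 2 * 2 * my_pow(2, 1)
= 2 * 2 * 2 * 2 * my_pow(2, 0)
= 2 * 2 * 2 * 2 * 1
= 16


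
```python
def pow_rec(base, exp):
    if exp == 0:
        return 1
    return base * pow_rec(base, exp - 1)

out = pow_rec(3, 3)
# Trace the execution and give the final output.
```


pow_rec(3, 3)
= 3 * pow_rec(3, 2)
= 3 * 3 * pow_rec(3, 1)
= 3 * 3 * 3 * pow_rec(3, 0)
= 3 * 3 * 3 * 1
= 27


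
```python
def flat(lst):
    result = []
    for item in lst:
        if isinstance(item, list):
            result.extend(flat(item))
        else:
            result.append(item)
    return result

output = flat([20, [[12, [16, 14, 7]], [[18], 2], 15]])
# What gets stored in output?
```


flat([20, [[12, [16, 14, 7]], [[18], 2], 15]])
Processing each element:
  20 is not a list -> append 20
  [[12, [16, 14, 7]], [[18], 2], 15] is a list -> flat recursively -> [12, 16, 14, 7, 18, 2, 15]
= [20, 12, 16, 14, 7, 18, 2, 15]


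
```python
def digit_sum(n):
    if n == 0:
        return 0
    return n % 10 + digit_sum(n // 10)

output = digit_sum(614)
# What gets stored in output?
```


digit_sum(614)
= 4 + digit_sum(61)
= 4 + 1 + digit_sum(6)
= 4 + 1 + 6 + digit_sum(0)
= 4 + 1 + 6 + 0
= 11


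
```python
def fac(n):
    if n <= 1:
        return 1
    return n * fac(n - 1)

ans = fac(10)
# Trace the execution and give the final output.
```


fac(10)
= 10 * fac(9)
= 10 * 9 * fac(8)
= 10 * 9 * 8 * fac(7)
= 10 * 9 * 8 * 7 * fac(6)
= 10 * 9 * 8 * 7 * 6 * fac(5)
= 10 * 9 * 8 * 7 * 6 * 5 * fac(4)
= 10 * 9 * 8 * 7 * 6 * 5 * 4 * fac(3)
= 10 * 9 * 8 * 7 * 6 * 5 * 4 * 3 * fac(2)
= 10 * 9 * 8 * 7 * 6 * 5 * 4 * 3 * 2 * fac(1)
= 10 * 9 * 8 * 7 * 6 * 5 * 4 * 3 * 2 * 1
= 3628800


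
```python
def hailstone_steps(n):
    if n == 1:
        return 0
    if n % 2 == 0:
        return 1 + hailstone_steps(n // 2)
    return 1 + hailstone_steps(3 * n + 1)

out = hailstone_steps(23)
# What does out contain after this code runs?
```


hailstone_steps(23)
23 is odd -> 3*23+1 = 70 -> hailstone_steps(70)
70 is even -> hailstone_steps(35)
35 is odd -> 3*35+1 = 106 -> hailstone_steps(106)
106 is even -> hailstone_steps(53)
53 is odd -> 3*53+1 = 160 -> hailstone_steps(160)
160 is even -> hailstone_steps(80)
80 is even -> hailstone_steps(40)
40 is even -> hailstone_steps(20)
20 is even -> hailstone_steps(10)
10 is even -> hailstone_steps(5)
5 is odd -> 3*5+1 = 16 -> hailstone_steps(16)
16 is even -> hailstone_steps(8)
8 is even -> hailstone_steps(4)
4 is even -> hailstone_steps(2)
2 is even -> hailstone_steps(1)
Reached 1 after 15 steps
= 15


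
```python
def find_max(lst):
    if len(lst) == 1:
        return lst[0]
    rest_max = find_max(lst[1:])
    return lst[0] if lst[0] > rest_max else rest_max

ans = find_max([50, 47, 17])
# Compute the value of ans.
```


find_max([50, 47, 17])
= compare 50 with find_max([47, 17])
= compare 47 with find_max([17])
Base: find_max([17]) = 17
compare 47 with 17: max = 47
compare 50 with 47: max = 50
= 50


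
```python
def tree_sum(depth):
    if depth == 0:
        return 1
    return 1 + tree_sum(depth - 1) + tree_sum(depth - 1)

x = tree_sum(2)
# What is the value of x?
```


tree_sum(2)
= 1 + tree_sum(1) + tree_sum(1)
= 1 + 2 * tree_sum(1)
tree_sum(k) = 2^(k+1) - 1
tree_sum(0) = 1
tree_sum(1) = 3
tree_sum(2) = 7
tree_sum(2) = 2^3 - 1 = 7


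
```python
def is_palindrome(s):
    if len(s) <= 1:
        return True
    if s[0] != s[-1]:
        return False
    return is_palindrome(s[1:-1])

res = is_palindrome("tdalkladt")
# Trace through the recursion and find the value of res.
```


is_palindrome("tdalkladt")
"tdalkladt": s[0]='t' == s[-1]='t' -> is_palindrome("dalklad")
"dalklad": s[0]='d' == s[-1]='d' -> is_palindrome("alkla")
"alkla": s[0]='a' == s[-1]='a' -> is_palindrome("lkl")
"lkl": s[0]='l' == s[-1]='l' -> is_palindrome("k")
"k": len <= 1 -> True
= True


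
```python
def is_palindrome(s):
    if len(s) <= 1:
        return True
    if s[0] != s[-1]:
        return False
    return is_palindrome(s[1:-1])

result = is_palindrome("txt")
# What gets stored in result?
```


is_palindrome("txt")
"txt": s[0]='t' == s[-1]='t' -> is_palindrome("x")
"x": len <= 1 -> True
= True


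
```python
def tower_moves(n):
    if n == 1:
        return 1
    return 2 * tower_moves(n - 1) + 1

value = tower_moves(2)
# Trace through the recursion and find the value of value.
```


tower_moves(2)
= 2 * tower_moves(1) + 1
Now compute bottom-up:
tower_moves(1) = 1
tower_moves(2) = 2 * 1 + 1 = 3
= 3


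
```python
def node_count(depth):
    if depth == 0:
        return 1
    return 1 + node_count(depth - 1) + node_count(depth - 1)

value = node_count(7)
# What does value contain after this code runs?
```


node_count(7)
= 1 + node_count(6) + node_count(6)
= 1 + 2 * node_count(6)
node_count(k) = 2^(k+1) - 1
node_count(0) = 1
node_count(1) = 3
node_count(2) = 7
node_count(3) = 15
node_count(4) = 31
node_count(7) = 2^8 - 1 = 255


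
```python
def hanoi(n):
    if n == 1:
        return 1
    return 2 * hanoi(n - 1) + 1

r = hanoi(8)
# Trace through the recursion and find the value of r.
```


hanoi(8)
= 2 * hanoi(7) + 1
= 2 * (2 * hanoi(6) + 1) + 1
= 2 * (2 * (2 * hanoi(5) + 1) + 1) + 1
= 2 * (2 * (2 * (2 * hanoi(4) + 1) + 1) + 1) + 1
= 2 * (2 * (2 * (2 * (2 * hanoi(3) + 1) + 1) + 1) + 1) + 1
= 2 * (2 * (2 * (2 * (2 * (2 * hanoi(2) + 1) + 1) + 1) + 1) + 1) + 1
= 2 * (2 * (2 * (2 * (2 * (2 * (2 * hanoi(1) + 1) + 1) + 1) + 1) + 1) + 1) + 1
Now compute bottom-up:
hanoi(1) = 1
hanoi(2) = 2 * 1 + 1 = 3
hanoi(3) = 2 * 3 + 1 = 7
hanoi(4) = 2 * 7 + 1 = 15
hanoi(5) = 2 * 15 + 1 = 31
hanoi(6) = 2 * 31 + 1 = 63
hanoi(7) = 2 * 63 + 1 = 127
hanoi(8) = 2 * 127 + 1 = 255
= 255


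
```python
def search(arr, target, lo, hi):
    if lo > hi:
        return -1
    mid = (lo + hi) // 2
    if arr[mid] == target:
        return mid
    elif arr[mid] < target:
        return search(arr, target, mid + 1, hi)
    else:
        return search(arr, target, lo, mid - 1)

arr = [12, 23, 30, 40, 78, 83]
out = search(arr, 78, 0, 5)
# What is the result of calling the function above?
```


search(arr, 78, 0, 5)
lo=0, hi=5, mid=2, arr[mid]=30
30 < 78, search right half
lo=3, hi=5, mid=4, arr[mid]=78
arr[4] == 78, found at index 4
= 4


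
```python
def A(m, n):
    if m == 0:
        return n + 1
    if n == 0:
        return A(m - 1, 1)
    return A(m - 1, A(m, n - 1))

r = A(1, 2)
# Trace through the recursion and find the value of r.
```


A(1, 2)
= A(0, A(1, 1))
First compute A(1, 1) = 3
= A(0, 3)
= 4


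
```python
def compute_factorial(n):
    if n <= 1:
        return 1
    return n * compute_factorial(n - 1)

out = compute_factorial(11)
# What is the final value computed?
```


compute_factorial(11)
= 11 * compute_factorial(10)
= 11 * 10 * compute_factorial(9)
= 11 * 10 * 9 * compute_factorial(8)
= 11 * 10 * 9 * 8 * compute_factorial(7)
= 11 * 10 * 9 * 8 * 7 * compute_factorial(6)
= 11 * 10 * 9 * 8 * 7 * 6 * compute_factorial(5)
= 11 * 10 * 9 * 8 * 7 * 6 * 5 * compute_factorial(4)
= 11 * 10 * 9 * 8 * 7 * 6 * 5 * 4 * compute_factorial(3)
= 11 * 10 * 9 * 8 * 7 * 6 * 5 * 4 * 3 * compute_factorial(2)
= 11 * 10 * 9 * 8 * 7 * 6 * 5 * 4 * 3 * 2 * compute_factorial(1)
= 11 * 10 * 9 * 8 * 7 * 6 * 5 * 4 * 3 * 2 * 1
= 39916800


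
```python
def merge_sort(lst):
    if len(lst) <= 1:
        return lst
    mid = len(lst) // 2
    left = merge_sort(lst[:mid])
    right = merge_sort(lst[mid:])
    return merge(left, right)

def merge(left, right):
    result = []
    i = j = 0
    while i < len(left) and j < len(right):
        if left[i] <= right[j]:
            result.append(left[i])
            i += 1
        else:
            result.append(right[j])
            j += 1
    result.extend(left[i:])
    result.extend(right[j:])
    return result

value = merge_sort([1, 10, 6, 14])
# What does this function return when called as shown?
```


merge_sort([1, 10, 6, 14])
Split into [1, 10] and [6, 14]
Left sorted: [1, 10]
Right sorted: [6, 14]
Merge [1, 10] and [6, 14]
= [1, 6, 10, 14]


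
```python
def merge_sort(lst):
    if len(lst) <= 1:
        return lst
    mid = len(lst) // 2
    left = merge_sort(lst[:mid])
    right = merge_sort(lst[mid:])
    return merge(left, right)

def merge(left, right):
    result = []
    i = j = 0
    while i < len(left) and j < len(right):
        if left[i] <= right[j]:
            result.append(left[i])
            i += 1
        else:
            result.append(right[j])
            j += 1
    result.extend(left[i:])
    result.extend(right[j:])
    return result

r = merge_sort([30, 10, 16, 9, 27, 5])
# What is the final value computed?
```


merge_sort([30, 10, 16, 9, 27, 5])
Split into [30, 10, 16] and [9, 27, 5]
Left sorted: [10, 16, 30]
Right sorted: [5, 9, 27]
Merge [10, 16, 30] and [5, 9, 27]
= [5, 9, 10, 16, 27, 30]


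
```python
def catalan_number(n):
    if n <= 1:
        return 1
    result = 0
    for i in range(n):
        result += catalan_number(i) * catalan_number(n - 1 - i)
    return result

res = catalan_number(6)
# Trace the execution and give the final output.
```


catalan_number(6)
= sum of catalan_number(i) * catalan_number(6-1-i) for i in 0..5
First compute sub-values bottom-up:
  catalan_number(0) = 1, catalan_number(1) = 1
  catalan_number(2) = 1*1 + 1*1 = 2
  catalan_number(3) = 1*2 + 1*1 + 2*1 = 5
  catalan_number(4) = 1*5 + 1*2 + 2*1 + 5*1 = 14
  catalan_number(5) = 1*14 + 1*5 + 2*2 + 5*1 + 14*1 = 42
Now catalan_number(6):
  catalan_number(0)*catalan_number(5) = 1*42 = 42
  catalan_number(1)*catalan_number(4) = 1*14 = 14
  catalan_number(2)*catalan_number(3) = 2*5 = 10
  catalan_number(3)*catalan_number(2) = 5*2 = 10
  catalan_number(4)*catalan_number(1) = 14*1 = 14
  catalan_number(5)*catalan_number(0) = 42*1 = 42
= 42 + 14 + 10 + 10 + 14 + 42
= 132


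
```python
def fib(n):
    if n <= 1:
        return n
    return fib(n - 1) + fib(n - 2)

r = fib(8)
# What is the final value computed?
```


fib(8)
= fib(7) + fib(6)
= (fib(6) + fib(5)) + fib(6)
Computing bottom-up: fib(0)=0, fib(1)=1, fib(2)=1, fib(3)=2, fib(4)=3, fib(5)=5, fib(6)=8, fib(7)=13, fib(8)=21
= 21


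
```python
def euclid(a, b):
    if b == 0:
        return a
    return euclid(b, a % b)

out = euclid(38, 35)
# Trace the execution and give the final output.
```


euclid(38, 35)
= euclid(35, 38 % 35) = euclid(35, 3)
= euclid(3, 35 % 3) = euclid(3, 2)
= euclid(2, 3 % 2) = euclid(2, 1)
= euclid(1, 2 % 1) = euclid(1, 0)
b == 0, return a = 1


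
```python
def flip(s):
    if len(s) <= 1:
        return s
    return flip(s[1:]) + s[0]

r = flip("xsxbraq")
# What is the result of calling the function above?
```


flip("xsxbraq")
= flip("sxbraq") + "x"
= flip("xbraq") + "s" + "x"
= flip("braq") + "x" + "s" + "x"
= flip("raq") + "b" + "x" + "s" + "x"
= flip("aq") + "r" + "b" + "x" + "s" + "x"
= flip("q") + "a" + "r" + "b" + "x" + "s" + "x"
= "q" + "a" + "r" + "b" + "x" + "s" + "x"
= "qarbxsx"


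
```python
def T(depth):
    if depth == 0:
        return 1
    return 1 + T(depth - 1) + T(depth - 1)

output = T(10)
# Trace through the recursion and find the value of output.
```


T(10)
= 1 + T(9) + T(9)
= 1 + 2 * T(9)
T(k) = 2^(k+1) - 1
T(0) = 1
T(1) = 3
T(2) = 7
T(3) = 15
T(4) = 31
T(10) = 2^11 - 1 = 2047


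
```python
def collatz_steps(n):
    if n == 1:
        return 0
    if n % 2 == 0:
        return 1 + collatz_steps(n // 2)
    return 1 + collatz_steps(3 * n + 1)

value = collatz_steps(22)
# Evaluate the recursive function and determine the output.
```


collatz_steps(22)
22 is even -> collatz_steps(11)
11 is odd -> 3*11+1 = 34 -> collatz_steps(34)
34 is even -> collatz_steps(17)
17 is odd -> 3*17+1 = 52 -> collatz_steps(52)
52 is even -> collatz_steps(26)
26 is even -> collatz_steps(13)
13 is odd -> 3*13+1 = 40 -> collatz_steps(40)
40 is even -> collatz_steps(20)
20 is even -> collatz_steps(10)
10 is even -> collatz_steps(5)
5 is odd -> 3*5+1 = 16 -> collatz_steps(16)
16 is even -> collatz_steps(8)
8 is even -> collatz_steps(4)
4 is even -> collatz_steps(2)
2 is even -> collatz_steps(1)
Reached 1 after 15 steps
= 15


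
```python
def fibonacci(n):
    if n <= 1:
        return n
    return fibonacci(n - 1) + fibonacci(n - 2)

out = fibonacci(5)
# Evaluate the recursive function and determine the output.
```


fibonacci(5)
= fibonacci(4) + fibonacci(3)
= (fibonacci(3) + fibonacci(2)) + fibonacci(3)
Computing bottom-up: fibonacci(0)=0, fibonacci(1)=1, fibonacci(2)=1, fibonacci(3)=2, fibonacci(4)=3, fibonacci(5)=5
= 5


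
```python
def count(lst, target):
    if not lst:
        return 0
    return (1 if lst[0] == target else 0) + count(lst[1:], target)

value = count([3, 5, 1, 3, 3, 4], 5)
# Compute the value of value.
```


count([3, 5, 1, 3, 3, 4], 5)
lst[0]=3 != 5: 0 + count([5, 1, 3, 3, 4], 5)
lst[0]=5 == 5: 1 + count([1, 3, 3, 4], 5)
lst[0]=1 != 5: 0 + count([3, 3, 4], 5)
lst[0]=3 != 5: 0 + count([3, 4], 5)
lst[0]=3 != 5: 0 + count([4], 5)
lst[0]=4 != 5: 0 + count([], 5)
= 1


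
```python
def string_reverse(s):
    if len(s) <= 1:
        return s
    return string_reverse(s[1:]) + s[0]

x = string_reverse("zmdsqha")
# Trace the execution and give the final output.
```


string_reverse("zmdsqha")
= string_reverse("mdsqha") + "z"
= string_reverse("dsqha") + "m" + "z"
= string_reverse("sqha") + "d" + "m" + "z"
= string_reverse("qha") + "s" + "d" + "m" + "z"
= string_reverse("ha") + "q" + "s" + "d" + "m" + "z"
= string_reverse("a") + "h" + "q" + "s" + "d" + "m" + "z"
= "a" + "h" + "q" + "s" + "d" + "m" + "z"
= "ahqsdmz"


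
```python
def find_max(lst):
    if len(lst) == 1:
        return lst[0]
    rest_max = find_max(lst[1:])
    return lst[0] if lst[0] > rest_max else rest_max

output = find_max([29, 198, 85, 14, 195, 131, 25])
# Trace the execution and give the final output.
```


find_max([29, 198, 85, 14, 195, 131, 25])
= compare 29 with find_max([198, 85, 14, 195, 131, 25])
= compare 198 with find_max([85, 14, 195, 131, 25])
= compare 85 with find_max([14, 195, 131, 25])
= compare 14 with find_max([195, 131, 25])
= compare 195 with find_max([131, 25])
= compare 131 with find_max([25])
Base: find_max([25]) = 25
compare 131 with 25: max = 131
compare 195 with 131: max = 195
compare 14 with 195: max = 195
compare 85 with 195: max = 195
compare 198 with 195: max = 198
compare 29 with 198: max = 198
= 198


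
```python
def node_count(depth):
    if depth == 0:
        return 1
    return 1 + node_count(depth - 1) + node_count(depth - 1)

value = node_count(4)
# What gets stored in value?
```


node_count(4)
= 1 + node_count(3) + node_count(3)
= 1 + 2 * node_count(3)
node_count(k) = 2^(k+1) - 1
node_count(0) = 1
node_count(1) = 3
node_count(2) = 7
node_count(3) = 15
node_count(4) = 31
node_count(4) = 2^5 - 1 = 31


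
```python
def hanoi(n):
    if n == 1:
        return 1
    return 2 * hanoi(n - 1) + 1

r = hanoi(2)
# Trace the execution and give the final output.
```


hanoi(2)
= 2 * hanoi(1) + 1
Now compute bottom-up:
hanoi(1) = 1
hanoi(2) = 2 * 1 + 1 = 3
= 3


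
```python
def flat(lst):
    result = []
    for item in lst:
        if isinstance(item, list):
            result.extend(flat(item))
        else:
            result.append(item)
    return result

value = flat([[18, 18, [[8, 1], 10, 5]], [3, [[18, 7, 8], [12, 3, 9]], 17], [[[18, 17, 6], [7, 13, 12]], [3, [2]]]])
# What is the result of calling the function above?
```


flat([[18, 18, [[8, 1], 10, 5]], [3, [[18, 7, 8], [12, 3, 9]], 17], [[[18, 17, 6], [7, 13, 12]], [3, [2]]]])
Processing each element:
  [18, 18, [[8, 1], 10, 5]] is a list -> flat recursively -> [18, 18, 8, 1, 10, 5]
  [3, [[18, 7, 8], [12, 3, 9]], 17] is a list -> flat recursively -> [3, 18, 7, 8, 12, 3, 9, 17]
  [[[18, 17, 6], [7, 13, 12]], [3, [2]]] is a list -> flat recursively -> [18, 17, 6, 7, 13, 12, 3, 2]
= [18, 18, 8, 1, 10, 5, 3, 18, 7, 8, 12, 3, 9, 17, 18, 17, 6, 7, 13, 12, 3, 2]


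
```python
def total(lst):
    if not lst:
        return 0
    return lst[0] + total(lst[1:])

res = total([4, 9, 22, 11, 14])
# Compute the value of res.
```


total([4, 9, 22, 11, 14])
= 4 + total([9, 22, 11, 14])
= 4 + 9 + total([22, 11, 14])
= 4 + 9 + 22 + total([11, 14])
= 4 + 9 + 22 + 11 + total([14])
= 4 + 9 + 22 + 11 + 14 + total([])
= 4 + 9 + 22 + 11 + 14 + 0
= 60


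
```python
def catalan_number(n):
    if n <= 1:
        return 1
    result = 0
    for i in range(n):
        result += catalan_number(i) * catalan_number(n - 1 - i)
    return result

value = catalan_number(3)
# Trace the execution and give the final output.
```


catalan_number(3)
= sum of catalan_number(i) * catalan_number(3-1-i) for i in 0..2
First compute sub-values bottom-up:
  catalan_number(0) = 1, catalan_number(1) = 1
  catalan_number(2) = 1*1 + 1*1 = 2
Now catalan_number(3):
  catalan_number(0)*catalan_number(2) = 1*2 = 2
  catalan_number(1)*catalan_number(1) = 1*1 = 1
  catalan_number(2)*catalan_number(0) = 2*1 = 2
= 2 + 1 + 2
= 5


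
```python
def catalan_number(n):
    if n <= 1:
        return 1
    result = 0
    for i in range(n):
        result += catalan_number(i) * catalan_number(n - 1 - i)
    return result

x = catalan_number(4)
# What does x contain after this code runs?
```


catalan_number(4)
= sum of catalan_number(i) * catalan_number(4-1-i) for i in 0..3
First compute sub-values bottom-up:
  catalan_number(0) = 1, catalan_number(1) = 1
  catalan_number(2) = 1*1 + 1*1 = 2
  catalan_number(3) = 1*2 + 1*1 + 2*1 = 5
Now catalan_number(4):
  catalan_number(0)*catalan_number(3) = 1*5 = 5
  catalan_number(1)*catalan_number(2) = 1*2 = 2
  catalan_number(2)*catalan_number(1) = 2*1 = 2
  catalan_number(3)*catalan_number(0) = 5*1 = 5
= 5 + 2 + 2 + 5
= 14


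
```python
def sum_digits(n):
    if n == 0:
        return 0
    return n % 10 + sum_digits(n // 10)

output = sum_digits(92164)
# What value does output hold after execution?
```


sum_digits(92164)
= 4 + sum_digits(9216)
= 4 + 6 + sum_digits(921)
= 4 + 6 + 1 + sum_digits(92)
= 4 + 6 + 1 + 2 + sum_digits(9)
= 4 + 6 + 1 + 2 + 9 + sum_digits(0)
= 4 + 6 + 1 + 2 + 9 + 0
= 22


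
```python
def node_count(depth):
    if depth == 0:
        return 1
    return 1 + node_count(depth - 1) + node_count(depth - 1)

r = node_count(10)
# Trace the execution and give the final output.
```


node_count(10)
= 1 + node_count(9) + node_count(9)
= 1 + 2 * node_count(9)
node_count(k) = 2^(k+1) - 1
node_count(0) = 1
node_count(1) = 3
node_count(2) = 7
node_count(3) = 15
node_count(4) = 31
node_count(10) = 2^11 - 1 = 2047


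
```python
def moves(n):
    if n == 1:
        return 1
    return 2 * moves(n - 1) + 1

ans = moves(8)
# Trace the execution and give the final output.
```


moves(8)
= 2 * moves(7) + 1
= 2 * (2 * moves(6) + 1) + 1
= 2 * (2 * (2 * moves(5) + 1) + 1) + 1
= 2 * (2 * (2 * (2 * moves(4) + 1) + 1) + 1) + 1
= 2 * (2 * (2 * (2 * (2 * moves(3) + 1) + 1) + 1) + 1) + 1
= 2 * (2 * (2 * (2 * (2 * (2 * moves(2) + 1) + 1) + 1) + 1) + 1) + 1
= 2 * (2 * (2 * (2 * (2 * (2 * (2 * moves(1) + 1) + 1) + 1) + 1) + 1) + 1) + 1
Now compute bottom-up:
moves(1) = 1
moves(2) = 2 * 1 + 1 = 3
moves(3) = 2 * 3 + 1 = 7
moves(4) = 2 * 7 + 1 = 15
moves(5) = 2 * 15 + 1 = 31
moves(6) = 2 * 31 + 1 = 63
moves(7) = 2 * 63 + 1 = 127
moves(8) = 2 * 127 + 1 = 255
= 255


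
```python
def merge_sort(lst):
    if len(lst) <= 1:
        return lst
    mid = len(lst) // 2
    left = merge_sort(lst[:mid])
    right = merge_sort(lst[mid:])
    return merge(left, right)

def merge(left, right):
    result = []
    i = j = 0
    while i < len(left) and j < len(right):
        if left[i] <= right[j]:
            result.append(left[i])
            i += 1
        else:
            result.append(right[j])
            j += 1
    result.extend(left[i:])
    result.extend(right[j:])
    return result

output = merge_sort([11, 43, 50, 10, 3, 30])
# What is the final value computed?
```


merge_sort([11, 43, 50, 10, 3, 30])
Split into [11, 43, 50] and [10, 3, 30]
Left sorted: [11, 43, 50]
Right sorted: [3, 10, 30]
Merge [11, 43, 50] and [3, 10, 30]
= [3, 10, 11, 30, 43, 50]


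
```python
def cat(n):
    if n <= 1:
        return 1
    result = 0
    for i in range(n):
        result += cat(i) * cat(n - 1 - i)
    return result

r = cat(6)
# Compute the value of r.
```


cat(6)
= sum of cat(i) * cat(6-1-i) for i in 0..5
First compute sub-values bottom-up:
  cat(0) = 1, cat(1) = 1
  cat(2) = 1*1 + 1*1 = 2
  cat(3) = 1*2 + 1*1 + 2*1 = 5
  cat(4) = 1*5 + 1*2 + 2*1 + 5*1 = 14
  cat(5) = 1*14 + 1*5 + 2*2 + 5*1 + 14*1 = 42
Now cat(6):
  cat(0)*cat(5) = 1*42 = 42
  cat(1)*cat(4) = 1*14 = 14
  cat(2)*cat(3) = 2*5 = 10
  cat(3)*cat(2) = 5*2 = 10
  cat(4)*cat(1) = 14*1 = 14
  cat(5)*cat(0) = 42*1 = 42
= 42 + 14 + 10 + 10 + 14 + 42
= 132


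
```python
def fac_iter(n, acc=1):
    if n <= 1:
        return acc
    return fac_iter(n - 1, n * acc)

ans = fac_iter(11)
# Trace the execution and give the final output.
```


fac_iter(11, 1)
= fac_iter(10, 11 * 1) = fac_iter(10, 11)
= fac_iter(9, 10 * 11) = fac_iter(9, 110)
= fac_iter(8, 9 * 110) = fac_iter(8, 990)
= fac_iter(7, 8 * 990) = fac_iter(7, 7920)
= fac_iter(6, 7 * 7920) = fac_iter(6, 55440)
= fac_iter(5, 6 * 55440) = fac_iter(5, 332640)
= fac_iter(4, 5 * 332640) = fac_iter(4, 1663200)
= fac_iter(3, 4 * 1663200) = fac_iter(3, 6652800)
= fac_iter(2, 3 * 6652800) = fac_iter(2, 19958400)
= fac_iter(1, 2 * 19958400) = fac_iter(1, 39916800)
n <= 1, return acc = 39916800


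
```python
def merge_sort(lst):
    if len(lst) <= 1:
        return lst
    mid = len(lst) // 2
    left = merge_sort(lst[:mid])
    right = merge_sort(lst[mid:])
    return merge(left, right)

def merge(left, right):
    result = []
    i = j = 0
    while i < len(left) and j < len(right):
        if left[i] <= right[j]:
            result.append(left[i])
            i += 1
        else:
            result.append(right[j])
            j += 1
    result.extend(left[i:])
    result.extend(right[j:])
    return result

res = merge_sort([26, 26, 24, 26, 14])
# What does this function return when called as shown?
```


merge_sort([26, 26, 24, 26, 14])
Split into [26, 26] and [24, 26, 14]
Left sorted: [26, 26]
Right sorted: [14, 24, 26]
Merge [26, 26] and [14, 24, 26]
= [14, 24, 26, 26, 26]


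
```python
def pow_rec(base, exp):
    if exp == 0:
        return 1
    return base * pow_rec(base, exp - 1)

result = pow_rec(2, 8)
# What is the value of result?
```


pow_rec(2, 8)
= 2 * pow_rec(2, 7)
= 2 * 2 * pow_rec(2, 6)
= 2 * 2 * 2 * pow_rec(2, 5)
= 2 * 2 * 2 * 2 * pow_rec(2, 4)
= 2 * 2 * 2 * 2 * 2 * pow_rec(2, 3)
= 2 * 2 * 2 * 2 * 2 * 2 * pow_rec(2, 2)
= 2 * 2 * 2 * 2 * 2 * 2 * 2 * pow_rec(2, 1)
= 2 * 2 * 2 * 2 * 2 * 2 * 2 * 2 * pow_rec(2, 0)
= 2 * 2 * 2 * 2 * 2 * 2 * 2 * 2 * 1
= 256


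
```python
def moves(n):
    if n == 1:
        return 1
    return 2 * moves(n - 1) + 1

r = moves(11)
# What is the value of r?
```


moves(11)
= 2 * moves(10) + 1
= 2 * (2 * moves(9) + 1) + 1
= 2 * (2 * (2 * moves(8) + 1) + 1) + 1
= 2 * (2 * (2 * (2 * moves(7) + 1) + 1) + 1) + 1
= 2 * (2 * (2 * (2 * (2 * moves(6) + 1) + 1) + 1) + 1) + 1
= 2 * (2 * (2 * (2 * (2 * (2 * moves(5) + 1) + 1) + 1) + 1) + 1) + 1
= 2 * (2 * (2 * (2 * (2 * (2 * (2 * moves(4) + 1) + 1) + 1) + 1) + 1) + 1) + 1
= 2 * (2 * (2 * (2 * (2 * (2 * (2 * (2 * moves(3) + 1) + 1) + 1) + 1) + 1) + 1) + 1) + 1
= 2 * (2 * (2 * (2 * (2 * (2 * (2 * (2 * (2 * moves(2) + 1) + 1) + 1) + 1) + 1) + 1) + 1) + 1) + 1
= 2 * (2 * (2 * (2 * (2 * (2 * (2 * (2 * (2 * (2 * moves(1) + 1) + 1) + 1) + 1) + 1) + 1) + 1) + 1) + 1) + 1
Now compute bottom-up:
moves(1) = 1
moves(2) = 2 * 1 + 1 = 3
moves(3) = 2 * 3 + 1 = 7
moves(4) = 2 * 7 + 1 = 15
moves(5) = 2 * 15 + 1 = 31
moves(6) = 2 * 31 + 1 = 63
moves(7) = 2 * 63 + 1 = 127
moves(8) = 2 * 127 + 1 = 255
moves(9) = 2 * 255 + 1 = 511
moves(10) = 2 * 511 + 1 = 1023
moves(11) = 2 * 1023 + 1 = 2047
= 2047


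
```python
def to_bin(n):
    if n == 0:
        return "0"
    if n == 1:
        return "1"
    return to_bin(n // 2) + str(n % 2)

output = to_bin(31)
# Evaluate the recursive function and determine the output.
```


to_bin(31)
= to_bin(15) + "1"
= to_bin(7) + "1" + "1"
= to_bin(3) + "1" + "1" + "1"
= to_bin(1) + "1" + "1" + "1" + "1"
= "1" + "1" + "1" + "1" + "1"
= "11111"


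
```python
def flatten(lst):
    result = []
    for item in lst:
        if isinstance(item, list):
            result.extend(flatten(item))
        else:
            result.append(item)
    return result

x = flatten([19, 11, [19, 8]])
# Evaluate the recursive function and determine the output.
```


flatten([19, 11, [19, 8]])
Processing each element:
  19 is not a list -> append 19
  11 is not a list -> append 11
  [19, 8] is a list -> flatten recursively -> [19, 8]
= [19, 11, 19, 8]


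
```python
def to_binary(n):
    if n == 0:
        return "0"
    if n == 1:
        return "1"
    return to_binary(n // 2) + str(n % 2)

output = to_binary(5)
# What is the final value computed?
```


to_binary(5)
= to_binary(2) + "1"
= to_binary(1) + "0" + "1"
= "1" + "0" + "1"
= "101"


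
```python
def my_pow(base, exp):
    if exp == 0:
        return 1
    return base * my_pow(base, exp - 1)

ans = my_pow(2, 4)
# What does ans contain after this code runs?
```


my_pow(2, 4)
= 2 * my_pow(2, 3)
= 2 * 2 * my_pow(2, 2)
= 2 * 2 * 2 * my_pow(2, 1)
= 2 * 2 * 2 * 2 * my_pow(2, 0)
= 2 * 2 * 2 * 2 * 1
= 16


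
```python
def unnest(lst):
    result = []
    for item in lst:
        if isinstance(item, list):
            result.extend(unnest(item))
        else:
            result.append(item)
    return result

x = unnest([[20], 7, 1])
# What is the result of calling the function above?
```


unnest([[20], 7, 1])
Processing each element:
  [20] is a list -> unnest recursively -> [20]
  7 is not a list -> append 7
  1 is not a list -> append 1
= [20, 7, 1]


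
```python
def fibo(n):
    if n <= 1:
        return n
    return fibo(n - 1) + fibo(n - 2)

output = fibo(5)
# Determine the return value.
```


fibo(5)
= fibo(4) + fibo(3)
= (fibo(3) + fibo(2)) + fibo(3)
Computing bottom-up: fibo(0)=0, fibo(1)=1, fibo(2)=1, fibo(3)=2, fibo(4)=3, fibo(5)=5
= 5
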